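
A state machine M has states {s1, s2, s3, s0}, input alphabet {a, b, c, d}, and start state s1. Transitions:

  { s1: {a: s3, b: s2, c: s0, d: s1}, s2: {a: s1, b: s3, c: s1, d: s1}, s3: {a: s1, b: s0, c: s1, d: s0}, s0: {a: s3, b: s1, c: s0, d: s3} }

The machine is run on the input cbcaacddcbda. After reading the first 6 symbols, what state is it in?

Trace: s1 -c-> s0 -b-> s1 -c-> s0 -a-> s3 -a-> s1 -c-> s0
After 6 symbols: s0.

s0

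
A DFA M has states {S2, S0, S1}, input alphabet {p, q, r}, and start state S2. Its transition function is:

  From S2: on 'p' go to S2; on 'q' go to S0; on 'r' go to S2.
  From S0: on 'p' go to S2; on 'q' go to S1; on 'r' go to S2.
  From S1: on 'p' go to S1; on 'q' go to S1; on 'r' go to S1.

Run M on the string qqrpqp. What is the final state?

S2 → S0 → S1 → S1 → S1 → S1 → S1

S1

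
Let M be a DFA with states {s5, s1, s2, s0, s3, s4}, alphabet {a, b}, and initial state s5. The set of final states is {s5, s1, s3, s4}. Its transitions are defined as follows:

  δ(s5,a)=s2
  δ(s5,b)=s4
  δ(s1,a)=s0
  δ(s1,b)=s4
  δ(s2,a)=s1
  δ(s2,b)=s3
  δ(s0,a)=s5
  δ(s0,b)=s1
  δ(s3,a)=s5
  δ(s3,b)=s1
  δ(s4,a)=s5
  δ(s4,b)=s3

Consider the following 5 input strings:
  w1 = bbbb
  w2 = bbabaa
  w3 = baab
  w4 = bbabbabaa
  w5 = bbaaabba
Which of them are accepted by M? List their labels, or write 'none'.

w1:
  start at s5
  read 'b': s5 → s4
  read 'b': s4 → s3
  read 'b': s3 → s1
  read 'b': s1 → s4
  end s4, accepted
w2:
  start at s5
  read 'b': s5 → s4
  read 'b': s4 → s3
  read 'a': s3 → s5
  read 'b': s5 → s4
  read 'a': s4 → s5
  read 'a': s5 → s2
  end s2, rejected
w3:
  start at s5
  read 'b': s5 → s4
  read 'a': s4 → s5
  read 'a': s5 → s2
  read 'b': s2 → s3
  end s3, accepted
w4:
  start at s5
  read 'b': s5 → s4
  read 'b': s4 → s3
  read 'a': s3 → s5
  read 'b': s5 → s4
  read 'b': s4 → s3
  read 'a': s3 → s5
  read 'b': s5 → s4
  read 'a': s4 → s5
  read 'a': s5 → s2
  end s2, rejected
w5:
  start at s5
  read 'b': s5 → s4
  read 'b': s4 → s3
  read 'a': s3 → s5
  read 'a': s5 → s2
  read 'a': s2 → s1
  read 'b': s1 → s4
  read 'b': s4 → s3
  read 'a': s3 → s5
  end s5, accepted

w1, w3, w5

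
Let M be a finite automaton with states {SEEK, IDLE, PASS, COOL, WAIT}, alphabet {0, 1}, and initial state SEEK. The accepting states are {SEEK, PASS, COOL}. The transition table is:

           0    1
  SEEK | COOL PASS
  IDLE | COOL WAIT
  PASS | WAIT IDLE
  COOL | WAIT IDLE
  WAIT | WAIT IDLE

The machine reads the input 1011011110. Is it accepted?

No

start at SEEK
read '1': SEEK → PASS
read '0': PASS → WAIT
read '1': WAIT → IDLE
read '1': IDLE → WAIT
read '0': WAIT → WAIT
read '1': WAIT → IDLE
read '1': IDLE → WAIT
read '1': WAIT → IDLE
read '1': IDLE → WAIT
read '0': WAIT → WAIT
End state WAIT is not accepting.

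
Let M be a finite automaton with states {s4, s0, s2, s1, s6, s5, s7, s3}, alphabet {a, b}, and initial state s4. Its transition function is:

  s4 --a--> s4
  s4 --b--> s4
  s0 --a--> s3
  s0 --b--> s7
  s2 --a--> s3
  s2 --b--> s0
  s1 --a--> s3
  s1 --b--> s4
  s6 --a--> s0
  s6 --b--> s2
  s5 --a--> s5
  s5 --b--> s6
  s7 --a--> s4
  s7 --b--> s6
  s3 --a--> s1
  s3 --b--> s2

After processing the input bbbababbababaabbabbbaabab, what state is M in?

s4

start at s4
read 'b': s4 → s4
read 'b': s4 → s4
read 'b': s4 → s4
read 'a': s4 → s4
read 'b': s4 → s4
read 'a': s4 → s4
read 'b': s4 → s4
read 'b': s4 → s4
read 'a': s4 → s4
read 'b': s4 → s4
read 'a': s4 → s4
read 'b': s4 → s4
read 'a': s4 → s4
read 'a': s4 → s4
read 'b': s4 → s4
read 'b': s4 → s4
read 'a': s4 → s4
read 'b': s4 → s4
read 'b': s4 → s4
read 'b': s4 → s4
read 'a': s4 → s4
read 'a': s4 → s4
read 'b': s4 → s4
read 'a': s4 → s4
read 'b': s4 → s4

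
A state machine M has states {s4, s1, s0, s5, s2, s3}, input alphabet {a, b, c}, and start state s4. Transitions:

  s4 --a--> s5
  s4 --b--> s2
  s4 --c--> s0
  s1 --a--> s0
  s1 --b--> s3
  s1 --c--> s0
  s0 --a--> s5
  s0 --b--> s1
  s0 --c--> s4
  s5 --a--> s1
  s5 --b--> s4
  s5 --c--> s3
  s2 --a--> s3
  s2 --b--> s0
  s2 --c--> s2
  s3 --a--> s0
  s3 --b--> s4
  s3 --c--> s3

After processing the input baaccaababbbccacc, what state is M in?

start at s4
read 'b': s4 → s2
read 'a': s2 → s3
read 'a': s3 → s0
read 'c': s0 → s4
read 'c': s4 → s0
read 'a': s0 → s5
read 'a': s5 → s1
read 'b': s1 → s3
read 'a': s3 → s0
read 'b': s0 → s1
read 'b': s1 → s3
read 'b': s3 → s4
read 'c': s4 → s0
read 'c': s0 → s4
read 'a': s4 → s5
read 'c': s5 → s3
read 'c': s3 → s3

s3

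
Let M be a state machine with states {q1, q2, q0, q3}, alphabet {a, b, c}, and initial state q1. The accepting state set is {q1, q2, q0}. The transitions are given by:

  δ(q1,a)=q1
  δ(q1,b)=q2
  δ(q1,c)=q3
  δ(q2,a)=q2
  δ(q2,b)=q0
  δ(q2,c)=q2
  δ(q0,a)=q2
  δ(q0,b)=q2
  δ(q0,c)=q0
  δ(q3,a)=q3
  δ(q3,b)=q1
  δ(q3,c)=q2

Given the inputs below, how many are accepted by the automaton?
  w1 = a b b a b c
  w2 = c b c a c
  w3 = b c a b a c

w1: q1 → q1 → q2 → q0 → q2 → q0 → q0  → end q0, accepted
w2: q1 → q3 → q1 → q3 → q3 → q2  → end q2, accepted
w3: q1 → q2 → q2 → q2 → q0 → q2 → q2  → end q2, accepted

3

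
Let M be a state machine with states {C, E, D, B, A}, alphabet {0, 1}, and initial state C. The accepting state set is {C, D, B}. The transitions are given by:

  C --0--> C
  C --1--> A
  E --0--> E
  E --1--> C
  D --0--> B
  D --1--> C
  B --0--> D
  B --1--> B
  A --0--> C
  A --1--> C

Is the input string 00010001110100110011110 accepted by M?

start at C
read '0': C → C
read '0': C → C
read '0': C → C
read '1': C → A
read '0': A → C
read '0': C → C
read '0': C → C
read '1': C → A
read '1': A → C
read '1': C → A
read '0': A → C
read '1': C → A
read '0': A → C
read '0': C → C
read '1': C → A
read '1': A → C
read '0': C → C
read '0': C → C
read '1': C → A
read '1': A → C
read '1': C → A
read '1': A → C
read '0': C → C
End state C is accepting.

Yes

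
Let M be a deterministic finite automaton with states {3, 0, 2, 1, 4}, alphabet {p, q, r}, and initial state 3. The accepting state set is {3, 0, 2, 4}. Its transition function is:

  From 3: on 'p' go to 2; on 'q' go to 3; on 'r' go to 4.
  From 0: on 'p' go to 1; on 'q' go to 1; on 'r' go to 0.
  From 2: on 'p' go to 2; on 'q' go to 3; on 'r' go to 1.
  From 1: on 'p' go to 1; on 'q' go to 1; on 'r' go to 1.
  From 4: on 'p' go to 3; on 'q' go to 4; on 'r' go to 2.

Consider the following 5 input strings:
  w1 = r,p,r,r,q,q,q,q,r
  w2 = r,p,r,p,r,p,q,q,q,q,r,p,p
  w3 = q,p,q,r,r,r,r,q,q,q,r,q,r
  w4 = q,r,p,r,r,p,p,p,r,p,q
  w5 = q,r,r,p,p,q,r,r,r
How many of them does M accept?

w1: 3 → 4 → 3 → 4 → 2 → 3 → 3 → 3 → 3 → 4  → end 4, accepted
w2: 3 → 4 → 3 → 4 → 3 → 4 → 3 → 3 → 3 → 3 → 3 → 4 → 3 → 2  → end 2, accepted
w3: 3 → 3 → 2 → 3 → 4 → 2 → 1 → 1 → 1 → 1 → 1 → 1 → 1 → 1  → end 1, rejected
w4: 3 → 3 → 4 → 3 → 4 → 2 → 2 → 2 → 2 → 1 → 1 → 1  → end 1, rejected
w5: 3 → 3 → 4 → 2 → 2 → 2 → 3 → 4 → 2 → 1  → end 1, rejected

2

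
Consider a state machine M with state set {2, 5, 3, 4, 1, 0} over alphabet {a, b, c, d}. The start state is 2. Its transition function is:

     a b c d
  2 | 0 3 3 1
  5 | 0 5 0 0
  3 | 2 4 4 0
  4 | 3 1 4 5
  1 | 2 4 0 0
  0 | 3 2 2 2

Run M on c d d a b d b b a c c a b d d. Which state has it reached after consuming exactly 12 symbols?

2 → 3 → 0 → 2 → 0 → 2 → 1 → 4 → 1 → 2 → 3 → 4 → 3
After 12 symbols: 3.

3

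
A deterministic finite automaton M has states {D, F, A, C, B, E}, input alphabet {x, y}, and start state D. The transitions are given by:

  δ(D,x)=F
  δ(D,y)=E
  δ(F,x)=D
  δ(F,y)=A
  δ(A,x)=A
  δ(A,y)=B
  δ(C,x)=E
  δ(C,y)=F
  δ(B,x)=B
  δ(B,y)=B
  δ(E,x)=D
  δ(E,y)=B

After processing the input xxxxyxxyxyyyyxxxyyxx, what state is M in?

D → F → D → F → D → E → D → F → A → A → B → B → B → B → B → B → B → B → B → B → B

B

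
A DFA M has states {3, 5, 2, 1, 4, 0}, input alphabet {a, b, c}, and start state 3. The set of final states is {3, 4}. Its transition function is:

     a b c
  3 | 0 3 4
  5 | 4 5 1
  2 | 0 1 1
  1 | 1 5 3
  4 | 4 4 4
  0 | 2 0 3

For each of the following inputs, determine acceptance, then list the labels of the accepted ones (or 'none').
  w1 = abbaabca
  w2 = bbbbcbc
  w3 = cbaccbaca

w1: Trace: 3 -a-> 0 -b-> 0 -b-> 0 -a-> 2 -a-> 0 -b-> 0 -c-> 3 -a-> 0  → end 0, rejected
w2: Trace: 3 -b-> 3 -b-> 3 -b-> 3 -b-> 3 -c-> 4 -b-> 4 -c-> 4  → end 4, accepted
w3: Trace: 3 -c-> 4 -b-> 4 -a-> 4 -c-> 4 -c-> 4 -b-> 4 -a-> 4 -c-> 4 -a-> 4  → end 4, accepted

w2, w3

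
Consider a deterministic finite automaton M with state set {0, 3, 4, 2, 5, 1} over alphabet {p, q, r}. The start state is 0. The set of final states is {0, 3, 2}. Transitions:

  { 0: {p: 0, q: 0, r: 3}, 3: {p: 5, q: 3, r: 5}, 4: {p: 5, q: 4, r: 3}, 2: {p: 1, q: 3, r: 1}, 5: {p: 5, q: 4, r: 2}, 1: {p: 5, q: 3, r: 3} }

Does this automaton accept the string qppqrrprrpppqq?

Trace: 0 -q-> 0 -p-> 0 -p-> 0 -q-> 0 -r-> 3 -r-> 5 -p-> 5 -r-> 2 -r-> 1 -p-> 5 -p-> 5 -p-> 5 -q-> 4 -q-> 4
End state 4 is not accepting.

No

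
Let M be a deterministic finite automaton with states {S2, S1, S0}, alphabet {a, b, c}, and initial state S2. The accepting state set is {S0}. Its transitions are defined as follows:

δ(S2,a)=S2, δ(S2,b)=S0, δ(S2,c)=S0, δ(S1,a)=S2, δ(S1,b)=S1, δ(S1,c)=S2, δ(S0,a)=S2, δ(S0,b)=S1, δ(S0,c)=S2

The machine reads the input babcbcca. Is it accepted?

No

start at S2
read 'b': S2 → S0
read 'a': S0 → S2
read 'b': S2 → S0
read 'c': S0 → S2
read 'b': S2 → S0
read 'c': S0 → S2
read 'c': S2 → S0
read 'a': S0 → S2
End state S2 is not accepting.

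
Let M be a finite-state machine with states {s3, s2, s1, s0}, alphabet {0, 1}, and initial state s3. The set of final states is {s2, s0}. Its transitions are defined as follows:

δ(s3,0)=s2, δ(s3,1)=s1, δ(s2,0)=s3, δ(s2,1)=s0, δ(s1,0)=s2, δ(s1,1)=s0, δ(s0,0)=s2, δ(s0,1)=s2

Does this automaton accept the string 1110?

start at s3
read '1': s3 → s1
read '1': s1 → s0
read '1': s0 → s2
read '0': s2 → s3
End state s3 is not accepting.

No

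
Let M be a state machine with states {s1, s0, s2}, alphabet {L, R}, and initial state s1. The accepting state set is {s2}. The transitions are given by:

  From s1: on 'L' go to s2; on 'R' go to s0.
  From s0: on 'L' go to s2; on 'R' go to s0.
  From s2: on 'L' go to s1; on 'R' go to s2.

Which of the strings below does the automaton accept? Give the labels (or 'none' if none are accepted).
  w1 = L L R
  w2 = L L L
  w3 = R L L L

w2, w3

w1: s1 → s2 → s1 → s0  → end s0, rejected
w2: s1 → s2 → s1 → s2  → end s2, accepted
w3: s1 → s0 → s2 → s1 → s2  → end s2, accepted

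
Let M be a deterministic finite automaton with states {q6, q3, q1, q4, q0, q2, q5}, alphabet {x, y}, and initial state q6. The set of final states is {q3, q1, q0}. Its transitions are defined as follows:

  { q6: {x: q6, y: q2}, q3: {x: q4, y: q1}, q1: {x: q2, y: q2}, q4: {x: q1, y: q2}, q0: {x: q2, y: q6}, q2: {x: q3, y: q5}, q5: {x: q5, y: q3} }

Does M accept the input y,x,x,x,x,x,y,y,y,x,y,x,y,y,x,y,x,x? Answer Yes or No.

Yes

start at q6
read 'y': q6 → q2
read 'x': q2 → q3
read 'x': q3 → q4
read 'x': q4 → q1
read 'x': q1 → q2
read 'x': q2 → q3
read 'y': q3 → q1
read 'y': q1 → q2
read 'y': q2 → q5
read 'x': q5 → q5
read 'y': q5 → q3
read 'x': q3 → q4
read 'y': q4 → q2
read 'y': q2 → q5
read 'x': q5 → q5
read 'y': q5 → q3
read 'x': q3 → q4
read 'x': q4 → q1
End state q1 is accepting.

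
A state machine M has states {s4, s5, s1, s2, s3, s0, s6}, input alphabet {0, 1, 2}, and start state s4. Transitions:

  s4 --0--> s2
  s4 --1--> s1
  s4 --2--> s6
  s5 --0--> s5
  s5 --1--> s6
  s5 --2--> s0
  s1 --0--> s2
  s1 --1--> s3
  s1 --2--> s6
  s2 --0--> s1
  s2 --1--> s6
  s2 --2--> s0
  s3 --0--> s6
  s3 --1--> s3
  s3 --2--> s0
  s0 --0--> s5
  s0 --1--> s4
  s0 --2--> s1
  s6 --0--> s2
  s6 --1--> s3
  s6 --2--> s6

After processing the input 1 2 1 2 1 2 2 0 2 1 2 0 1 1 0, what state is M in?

s4 → s1 → s6 → s3 → s0 → s4 → s6 → s6 → s2 → s0 → s4 → s6 → s2 → s6 → s3 → s6

s6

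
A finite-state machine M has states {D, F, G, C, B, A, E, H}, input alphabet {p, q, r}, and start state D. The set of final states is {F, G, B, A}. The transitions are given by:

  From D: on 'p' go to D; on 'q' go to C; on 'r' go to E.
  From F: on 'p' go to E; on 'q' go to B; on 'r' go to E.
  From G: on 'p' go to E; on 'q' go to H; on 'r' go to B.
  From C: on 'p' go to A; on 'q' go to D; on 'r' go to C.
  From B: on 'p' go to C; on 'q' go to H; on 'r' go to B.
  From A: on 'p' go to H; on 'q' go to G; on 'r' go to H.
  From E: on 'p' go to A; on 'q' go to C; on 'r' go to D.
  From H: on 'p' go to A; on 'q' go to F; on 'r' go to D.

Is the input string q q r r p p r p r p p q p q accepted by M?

No

D → C → D → E → D → D → D → E → A → H → A → H → F → E → C
End state C is not accepting.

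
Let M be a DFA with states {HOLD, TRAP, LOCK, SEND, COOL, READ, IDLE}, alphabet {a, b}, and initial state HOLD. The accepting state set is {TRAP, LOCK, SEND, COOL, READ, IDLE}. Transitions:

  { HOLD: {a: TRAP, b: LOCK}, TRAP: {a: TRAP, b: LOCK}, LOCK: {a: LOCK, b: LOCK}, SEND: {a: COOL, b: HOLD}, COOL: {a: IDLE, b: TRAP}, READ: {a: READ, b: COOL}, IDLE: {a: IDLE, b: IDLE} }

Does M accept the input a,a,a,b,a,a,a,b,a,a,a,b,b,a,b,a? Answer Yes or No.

Yes

Trace: HOLD -a-> TRAP -a-> TRAP -a-> TRAP -b-> LOCK -a-> LOCK -a-> LOCK -a-> LOCK -b-> LOCK -a-> LOCK -a-> LOCK -a-> LOCK -b-> LOCK -b-> LOCK -a-> LOCK -b-> LOCK -a-> LOCK
End state LOCK is accepting.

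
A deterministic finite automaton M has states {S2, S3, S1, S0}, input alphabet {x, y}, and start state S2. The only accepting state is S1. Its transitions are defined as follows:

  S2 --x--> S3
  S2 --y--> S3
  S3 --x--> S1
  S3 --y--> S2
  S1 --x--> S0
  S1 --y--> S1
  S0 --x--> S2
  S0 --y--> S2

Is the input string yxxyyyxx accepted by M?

Yes

Trace: S2 -y-> S3 -x-> S1 -x-> S0 -y-> S2 -y-> S3 -y-> S2 -x-> S3 -x-> S1
End state S1 is accepting.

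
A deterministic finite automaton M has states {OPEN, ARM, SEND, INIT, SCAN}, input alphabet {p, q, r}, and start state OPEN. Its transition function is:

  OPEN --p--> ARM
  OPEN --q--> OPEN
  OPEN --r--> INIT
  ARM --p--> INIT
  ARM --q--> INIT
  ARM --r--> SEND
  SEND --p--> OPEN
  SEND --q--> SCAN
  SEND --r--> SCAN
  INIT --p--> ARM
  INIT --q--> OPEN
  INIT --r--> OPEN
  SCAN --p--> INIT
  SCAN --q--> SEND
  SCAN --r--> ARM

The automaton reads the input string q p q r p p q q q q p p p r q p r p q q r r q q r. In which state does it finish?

start at OPEN
read 'q': OPEN → OPEN
read 'p': OPEN → ARM
read 'q': ARM → INIT
read 'r': INIT → OPEN
read 'p': OPEN → ARM
read 'p': ARM → INIT
read 'q': INIT → OPEN
read 'q': OPEN → OPEN
read 'q': OPEN → OPEN
read 'q': OPEN → OPEN
read 'p': OPEN → ARM
read 'p': ARM → INIT
read 'p': INIT → ARM
read 'r': ARM → SEND
read 'q': SEND → SCAN
read 'p': SCAN → INIT
read 'r': INIT → OPEN
read 'p': OPEN → ARM
read 'q': ARM → INIT
read 'q': INIT → OPEN
read 'r': OPEN → INIT
read 'r': INIT → OPEN
read 'q': OPEN → OPEN
read 'q': OPEN → OPEN
read 'r': OPEN → INIT

INIT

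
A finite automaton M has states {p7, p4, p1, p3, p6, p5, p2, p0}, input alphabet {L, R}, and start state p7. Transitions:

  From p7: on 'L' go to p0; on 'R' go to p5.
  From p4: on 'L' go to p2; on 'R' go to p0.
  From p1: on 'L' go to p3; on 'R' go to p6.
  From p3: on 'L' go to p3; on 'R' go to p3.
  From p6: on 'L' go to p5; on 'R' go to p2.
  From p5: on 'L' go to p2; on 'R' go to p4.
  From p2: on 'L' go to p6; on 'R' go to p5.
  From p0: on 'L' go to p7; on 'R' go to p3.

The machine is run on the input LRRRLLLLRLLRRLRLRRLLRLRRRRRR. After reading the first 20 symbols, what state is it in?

p3

Trace: p7 -L-> p0 -R-> p3 -R-> p3 -R-> p3 -L-> p3 -L-> p3 -L-> p3 -L-> p3 -R-> p3 -L-> p3 -L-> p3 -R-> p3 -R-> p3 -L-> p3 -R-> p3 -L-> p3 -R-> p3 -R-> p3 -L-> p3 -L-> p3
After 20 symbols: p3.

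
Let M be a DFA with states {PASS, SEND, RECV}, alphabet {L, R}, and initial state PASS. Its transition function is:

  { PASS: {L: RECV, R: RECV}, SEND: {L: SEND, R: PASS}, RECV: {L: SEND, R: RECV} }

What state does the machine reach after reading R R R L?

PASS → RECV → RECV → RECV → SEND

SEND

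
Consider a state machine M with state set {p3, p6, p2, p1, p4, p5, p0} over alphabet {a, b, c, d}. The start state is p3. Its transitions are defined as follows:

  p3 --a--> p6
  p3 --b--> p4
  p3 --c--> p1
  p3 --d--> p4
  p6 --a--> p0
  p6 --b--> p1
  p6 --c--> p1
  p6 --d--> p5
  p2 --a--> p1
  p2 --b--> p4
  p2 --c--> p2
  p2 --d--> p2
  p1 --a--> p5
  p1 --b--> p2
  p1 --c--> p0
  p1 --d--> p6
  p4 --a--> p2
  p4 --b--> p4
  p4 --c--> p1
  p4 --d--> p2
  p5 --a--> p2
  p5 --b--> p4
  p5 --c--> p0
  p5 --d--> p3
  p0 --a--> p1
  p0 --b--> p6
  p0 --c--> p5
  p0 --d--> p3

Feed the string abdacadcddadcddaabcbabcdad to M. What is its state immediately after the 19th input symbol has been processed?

p2

start at p3
read 'a': p3 → p6
read 'b': p6 → p1
read 'd': p1 → p6
read 'a': p6 → p0
read 'c': p0 → p5
read 'a': p5 → p2
read 'd': p2 → p2
read 'c': p2 → p2
read 'd': p2 → p2
read 'd': p2 → p2
read 'a': p2 → p1
read 'd': p1 → p6
read 'c': p6 → p1
read 'd': p1 → p6
read 'd': p6 → p5
read 'a': p5 → p2
read 'a': p2 → p1
read 'b': p1 → p2
read 'c': p2 → p2
After 19 symbols: p2.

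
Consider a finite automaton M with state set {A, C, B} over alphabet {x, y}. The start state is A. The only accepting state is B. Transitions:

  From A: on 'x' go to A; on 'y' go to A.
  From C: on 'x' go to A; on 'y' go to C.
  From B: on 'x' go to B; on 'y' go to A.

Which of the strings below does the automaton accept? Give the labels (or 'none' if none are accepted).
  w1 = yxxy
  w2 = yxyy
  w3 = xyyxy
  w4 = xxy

none

w1: A → A → A → A → A  → end A, rejected
w2: A → A → A → A → A  → end A, rejected
w3: A → A → A → A → A → A  → end A, rejected
w4: A → A → A → A  → end A, rejected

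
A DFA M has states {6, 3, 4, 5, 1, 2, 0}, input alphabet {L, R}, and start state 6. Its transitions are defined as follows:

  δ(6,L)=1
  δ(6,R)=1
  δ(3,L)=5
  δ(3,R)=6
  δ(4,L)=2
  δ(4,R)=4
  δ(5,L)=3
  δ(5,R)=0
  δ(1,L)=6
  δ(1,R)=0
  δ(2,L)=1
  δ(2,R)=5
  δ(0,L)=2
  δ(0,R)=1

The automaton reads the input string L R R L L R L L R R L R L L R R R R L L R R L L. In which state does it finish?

1

start at 6
read 'L': 6 → 1
read 'R': 1 → 0
read 'R': 0 → 1
read 'L': 1 → 6
read 'L': 6 → 1
read 'R': 1 → 0
read 'L': 0 → 2
read 'L': 2 → 1
read 'R': 1 → 0
read 'R': 0 → 1
read 'L': 1 → 6
read 'R': 6 → 1
read 'L': 1 → 6
read 'L': 6 → 1
read 'R': 1 → 0
read 'R': 0 → 1
read 'R': 1 → 0
read 'R': 0 → 1
read 'L': 1 → 6
read 'L': 6 → 1
read 'R': 1 → 0
read 'R': 0 → 1
read 'L': 1 → 6
read 'L': 6 → 1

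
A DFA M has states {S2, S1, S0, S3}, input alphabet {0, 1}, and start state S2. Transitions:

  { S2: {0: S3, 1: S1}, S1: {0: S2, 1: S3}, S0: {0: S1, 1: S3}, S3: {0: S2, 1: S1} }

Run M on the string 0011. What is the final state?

S3

start at S2
read '0': S2 → S3
read '0': S3 → S2
read '1': S2 → S1
read '1': S1 → S3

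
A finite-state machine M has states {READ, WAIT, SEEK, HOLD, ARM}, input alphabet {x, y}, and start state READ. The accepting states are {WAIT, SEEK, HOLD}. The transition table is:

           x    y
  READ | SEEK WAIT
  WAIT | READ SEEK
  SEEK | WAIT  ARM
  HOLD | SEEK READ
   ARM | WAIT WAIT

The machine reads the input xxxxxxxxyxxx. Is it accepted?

Yes

READ → SEEK → WAIT → READ → SEEK → WAIT → READ → SEEK → WAIT → SEEK → WAIT → READ → SEEK
End state SEEK is accepting.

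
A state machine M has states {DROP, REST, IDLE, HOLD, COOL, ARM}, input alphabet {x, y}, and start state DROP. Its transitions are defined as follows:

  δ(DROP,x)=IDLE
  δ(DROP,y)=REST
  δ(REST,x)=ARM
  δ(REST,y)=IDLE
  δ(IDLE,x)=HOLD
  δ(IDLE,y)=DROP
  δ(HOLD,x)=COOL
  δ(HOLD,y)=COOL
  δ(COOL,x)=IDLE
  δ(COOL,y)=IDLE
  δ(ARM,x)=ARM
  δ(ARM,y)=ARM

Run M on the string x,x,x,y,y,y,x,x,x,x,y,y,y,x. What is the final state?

DROP → IDLE → HOLD → COOL → IDLE → DROP → REST → ARM → ARM → ARM → ARM → ARM → ARM → ARM → ARM

ARM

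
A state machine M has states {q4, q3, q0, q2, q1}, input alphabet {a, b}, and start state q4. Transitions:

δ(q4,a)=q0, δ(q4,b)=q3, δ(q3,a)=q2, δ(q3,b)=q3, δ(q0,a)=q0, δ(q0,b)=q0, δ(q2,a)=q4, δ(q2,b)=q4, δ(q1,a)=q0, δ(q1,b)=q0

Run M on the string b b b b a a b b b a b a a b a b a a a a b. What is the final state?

Trace: q4 -b-> q3 -b-> q3 -b-> q3 -b-> q3 -a-> q2 -a-> q4 -b-> q3 -b-> q3 -b-> q3 -a-> q2 -b-> q4 -a-> q0 -a-> q0 -b-> q0 -a-> q0 -b-> q0 -a-> q0 -a-> q0 -a-> q0 -a-> q0 -b-> q0

q0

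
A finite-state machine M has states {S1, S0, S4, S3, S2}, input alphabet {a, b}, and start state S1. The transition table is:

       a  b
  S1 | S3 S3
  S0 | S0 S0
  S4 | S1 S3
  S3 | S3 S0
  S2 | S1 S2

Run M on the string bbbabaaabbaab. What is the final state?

S0

S1 → S3 → S0 → S0 → S0 → S0 → S0 → S0 → S0 → S0 → S0 → S0 → S0 → S0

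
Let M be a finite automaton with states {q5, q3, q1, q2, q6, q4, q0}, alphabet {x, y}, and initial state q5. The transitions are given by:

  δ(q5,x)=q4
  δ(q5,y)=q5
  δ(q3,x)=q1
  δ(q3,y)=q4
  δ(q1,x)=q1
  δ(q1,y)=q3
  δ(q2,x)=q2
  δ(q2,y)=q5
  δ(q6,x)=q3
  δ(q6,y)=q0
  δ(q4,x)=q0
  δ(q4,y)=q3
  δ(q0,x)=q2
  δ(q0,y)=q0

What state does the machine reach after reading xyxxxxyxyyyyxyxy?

q5

q5 → q4 → q3 → q1 → q1 → q1 → q1 → q3 → q1 → q3 → q4 → q3 → q4 → q0 → q0 → q2 → q5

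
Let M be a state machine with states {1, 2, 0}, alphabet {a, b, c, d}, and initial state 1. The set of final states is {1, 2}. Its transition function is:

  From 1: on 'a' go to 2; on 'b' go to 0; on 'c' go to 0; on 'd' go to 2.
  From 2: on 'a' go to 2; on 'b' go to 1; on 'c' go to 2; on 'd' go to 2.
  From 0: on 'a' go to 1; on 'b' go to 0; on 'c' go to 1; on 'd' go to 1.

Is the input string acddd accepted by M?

Yes

1 → 2 → 2 → 2 → 2 → 2
End state 2 is accepting.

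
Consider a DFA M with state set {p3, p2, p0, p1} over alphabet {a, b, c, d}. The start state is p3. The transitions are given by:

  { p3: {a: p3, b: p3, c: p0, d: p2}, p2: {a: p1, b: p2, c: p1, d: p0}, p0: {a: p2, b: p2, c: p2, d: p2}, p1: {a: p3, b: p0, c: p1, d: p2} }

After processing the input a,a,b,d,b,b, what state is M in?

p2

start at p3
read 'a': p3 → p3
read 'a': p3 → p3
read 'b': p3 → p3
read 'd': p3 → p2
read 'b': p2 → p2
read 'b': p2 → p2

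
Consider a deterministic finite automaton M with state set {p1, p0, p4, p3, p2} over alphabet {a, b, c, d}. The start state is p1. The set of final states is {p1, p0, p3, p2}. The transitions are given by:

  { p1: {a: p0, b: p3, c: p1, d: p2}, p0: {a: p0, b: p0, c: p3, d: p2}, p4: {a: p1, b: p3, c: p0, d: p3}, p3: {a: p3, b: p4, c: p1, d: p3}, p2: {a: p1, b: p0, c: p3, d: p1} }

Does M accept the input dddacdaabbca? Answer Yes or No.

Yes

start at p1
read 'd': p1 → p2
read 'd': p2 → p1
read 'd': p1 → p2
read 'a': p2 → p1
read 'c': p1 → p1
read 'd': p1 → p2
read 'a': p2 → p1
read 'a': p1 → p0
read 'b': p0 → p0
read 'b': p0 → p0
read 'c': p0 → p3
read 'a': p3 → p3
End state p3 is accepting.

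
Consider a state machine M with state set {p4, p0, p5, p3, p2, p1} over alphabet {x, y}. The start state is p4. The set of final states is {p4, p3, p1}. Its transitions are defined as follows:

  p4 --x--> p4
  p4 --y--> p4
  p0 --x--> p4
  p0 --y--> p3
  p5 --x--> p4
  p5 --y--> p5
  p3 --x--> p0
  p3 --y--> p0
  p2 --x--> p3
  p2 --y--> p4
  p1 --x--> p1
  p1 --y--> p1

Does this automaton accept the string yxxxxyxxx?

Yes

start at p4
read 'y': p4 → p4
read 'x': p4 → p4
read 'x': p4 → p4
read 'x': p4 → p4
read 'x': p4 → p4
read 'y': p4 → p4
read 'x': p4 → p4
read 'x': p4 → p4
read 'x': p4 → p4
End state p4 is accepting.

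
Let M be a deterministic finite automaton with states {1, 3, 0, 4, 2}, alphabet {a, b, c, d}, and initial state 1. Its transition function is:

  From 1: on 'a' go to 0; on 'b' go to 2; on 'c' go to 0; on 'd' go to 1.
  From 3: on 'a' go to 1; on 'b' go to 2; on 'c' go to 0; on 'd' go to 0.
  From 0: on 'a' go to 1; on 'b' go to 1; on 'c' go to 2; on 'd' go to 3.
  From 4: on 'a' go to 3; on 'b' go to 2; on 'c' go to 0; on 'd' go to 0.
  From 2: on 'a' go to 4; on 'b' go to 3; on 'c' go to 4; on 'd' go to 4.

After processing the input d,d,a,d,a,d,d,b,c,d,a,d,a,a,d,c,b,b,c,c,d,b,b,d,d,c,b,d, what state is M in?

1

1 → 1 → 1 → 0 → 3 → 1 → 1 → 1 → 2 → 4 → 0 → 1 → 1 → 0 → 1 → 1 → 0 → 1 → 2 → 4 → 0 → 3 → 2 → 3 → 0 → 3 → 0 → 1 → 1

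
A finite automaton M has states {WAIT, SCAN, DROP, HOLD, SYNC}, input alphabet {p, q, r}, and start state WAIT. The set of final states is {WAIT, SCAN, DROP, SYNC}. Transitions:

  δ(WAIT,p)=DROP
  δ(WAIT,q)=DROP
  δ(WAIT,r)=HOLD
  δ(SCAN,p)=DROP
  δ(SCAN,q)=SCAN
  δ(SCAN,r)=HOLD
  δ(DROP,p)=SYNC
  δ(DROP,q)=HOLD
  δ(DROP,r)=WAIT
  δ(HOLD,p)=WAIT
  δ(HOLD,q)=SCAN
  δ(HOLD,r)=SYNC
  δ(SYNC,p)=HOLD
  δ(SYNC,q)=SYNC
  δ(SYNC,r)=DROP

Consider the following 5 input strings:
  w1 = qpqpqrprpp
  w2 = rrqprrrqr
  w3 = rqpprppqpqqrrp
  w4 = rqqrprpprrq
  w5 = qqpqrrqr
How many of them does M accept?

3

w1: Trace: WAIT -q-> DROP -p-> SYNC -q-> SYNC -p-> HOLD -q-> SCAN -r-> HOLD -p-> WAIT -r-> HOLD -p-> WAIT -p-> DROP  → end DROP, accepted
w2: Trace: WAIT -r-> HOLD -r-> SYNC -q-> SYNC -p-> HOLD -r-> SYNC -r-> DROP -r-> WAIT -q-> DROP -r-> WAIT  → end WAIT, accepted
w3: Trace: WAIT -r-> HOLD -q-> SCAN -p-> DROP -p-> SYNC -r-> DROP -p-> SYNC -p-> HOLD -q-> SCAN -p-> DROP -q-> HOLD -q-> SCAN -r-> HOLD -r-> SYNC -p-> HOLD  → end HOLD, rejected
w4: Trace: WAIT -r-> HOLD -q-> SCAN -q-> SCAN -r-> HOLD -p-> WAIT -r-> HOLD -p-> WAIT -p-> DROP -r-> WAIT -r-> HOLD -q-> SCAN  → end SCAN, accepted
w5: Trace: WAIT -q-> DROP -q-> HOLD -p-> WAIT -q-> DROP -r-> WAIT -r-> HOLD -q-> SCAN -r-> HOLD  → end HOLD, rejected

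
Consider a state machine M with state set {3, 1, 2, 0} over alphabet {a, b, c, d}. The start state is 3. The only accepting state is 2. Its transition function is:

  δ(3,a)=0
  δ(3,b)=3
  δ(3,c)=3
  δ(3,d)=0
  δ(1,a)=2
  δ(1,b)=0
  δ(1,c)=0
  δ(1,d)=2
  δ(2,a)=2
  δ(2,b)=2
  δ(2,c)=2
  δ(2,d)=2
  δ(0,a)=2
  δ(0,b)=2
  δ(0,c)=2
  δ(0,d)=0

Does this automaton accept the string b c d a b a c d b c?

3 → 3 → 3 → 0 → 2 → 2 → 2 → 2 → 2 → 2 → 2
End state 2 is accepting.

Yes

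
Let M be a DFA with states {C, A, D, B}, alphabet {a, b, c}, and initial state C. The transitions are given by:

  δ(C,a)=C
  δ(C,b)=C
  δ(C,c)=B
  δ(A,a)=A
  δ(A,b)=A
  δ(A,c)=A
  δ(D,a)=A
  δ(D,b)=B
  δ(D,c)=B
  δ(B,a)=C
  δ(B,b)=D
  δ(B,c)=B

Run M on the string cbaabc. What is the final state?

A

start at C
read 'c': C → B
read 'b': B → D
read 'a': D → A
read 'a': A → A
read 'b': A → A
read 'c': A → A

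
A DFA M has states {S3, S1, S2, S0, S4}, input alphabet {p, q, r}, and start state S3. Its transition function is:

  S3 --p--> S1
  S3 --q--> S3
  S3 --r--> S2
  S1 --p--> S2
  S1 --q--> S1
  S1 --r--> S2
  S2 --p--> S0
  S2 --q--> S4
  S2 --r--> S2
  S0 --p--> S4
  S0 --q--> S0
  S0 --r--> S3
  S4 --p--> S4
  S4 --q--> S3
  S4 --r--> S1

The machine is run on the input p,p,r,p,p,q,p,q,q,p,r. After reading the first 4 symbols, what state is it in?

S0

S3 → S1 → S2 → S2 → S0
After 4 symbols: S0.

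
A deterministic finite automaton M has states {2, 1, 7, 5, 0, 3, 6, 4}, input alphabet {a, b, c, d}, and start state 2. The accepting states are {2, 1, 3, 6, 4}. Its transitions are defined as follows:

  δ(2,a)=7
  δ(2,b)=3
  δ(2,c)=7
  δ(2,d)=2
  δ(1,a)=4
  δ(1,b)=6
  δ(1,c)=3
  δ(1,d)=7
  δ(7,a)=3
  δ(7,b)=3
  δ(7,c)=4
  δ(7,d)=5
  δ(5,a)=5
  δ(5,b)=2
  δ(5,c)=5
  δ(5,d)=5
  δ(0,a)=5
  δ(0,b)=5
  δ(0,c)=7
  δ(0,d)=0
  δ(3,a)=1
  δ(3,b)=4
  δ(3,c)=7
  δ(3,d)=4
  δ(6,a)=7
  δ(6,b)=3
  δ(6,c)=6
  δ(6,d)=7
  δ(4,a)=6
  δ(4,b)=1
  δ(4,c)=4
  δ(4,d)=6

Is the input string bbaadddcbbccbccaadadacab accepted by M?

Yes

2 → 3 → 4 → 6 → 7 → 5 → 5 → 5 → 5 → 2 → 3 → 7 → 4 → 1 → 3 → 7 → 3 → 1 → 7 → 3 → 4 → 6 → 6 → 7 → 3
End state 3 is accepting.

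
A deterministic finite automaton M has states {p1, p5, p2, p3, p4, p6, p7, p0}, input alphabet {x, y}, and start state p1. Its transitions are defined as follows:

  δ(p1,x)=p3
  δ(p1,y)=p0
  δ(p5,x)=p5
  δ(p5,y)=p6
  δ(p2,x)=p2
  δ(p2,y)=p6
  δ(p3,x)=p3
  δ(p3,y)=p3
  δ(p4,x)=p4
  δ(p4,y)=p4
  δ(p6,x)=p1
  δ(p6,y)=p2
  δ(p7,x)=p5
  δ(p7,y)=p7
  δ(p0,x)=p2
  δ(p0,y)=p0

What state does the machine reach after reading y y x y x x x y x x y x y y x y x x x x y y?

p3

start at p1
read 'y': p1 → p0
read 'y': p0 → p0
read 'x': p0 → p2
read 'y': p2 → p6
read 'x': p6 → p1
read 'x': p1 → p3
read 'x': p3 → p3
read 'y': p3 → p3
read 'x': p3 → p3
read 'x': p3 → p3
read 'y': p3 → p3
read 'x': p3 → p3
read 'y': p3 → p3
read 'y': p3 → p3
read 'x': p3 → p3
read 'y': p3 → p3
read 'x': p3 → p3
read 'x': p3 → p3
read 'x': p3 → p3
read 'x': p3 → p3
read 'y': p3 → p3
read 'y': p3 → p3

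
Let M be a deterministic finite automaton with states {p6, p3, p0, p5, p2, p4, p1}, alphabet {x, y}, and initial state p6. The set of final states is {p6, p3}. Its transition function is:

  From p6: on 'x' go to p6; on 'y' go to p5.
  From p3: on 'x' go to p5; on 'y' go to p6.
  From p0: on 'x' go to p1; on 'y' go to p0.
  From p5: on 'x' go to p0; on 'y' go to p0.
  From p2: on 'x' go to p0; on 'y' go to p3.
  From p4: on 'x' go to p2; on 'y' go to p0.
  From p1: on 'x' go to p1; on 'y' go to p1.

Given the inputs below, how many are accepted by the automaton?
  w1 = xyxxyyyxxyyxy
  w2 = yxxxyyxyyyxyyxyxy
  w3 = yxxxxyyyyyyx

0

w1: p6 → p6 → p5 → p0 → p1 → p1 → p1 → p1 → p1 → p1 → p1 → p1 → p1 → p1  → end p1, rejected
w2: p6 → p5 → p0 → p1 → p1 → p1 → p1 → p1 → p1 → p1 → p1 → p1 → p1 → p1 → p1 → p1 → p1 → p1  → end p1, rejected
w3: p6 → p5 → p0 → p1 → p1 → p1 → p1 → p1 → p1 → p1 → p1 → p1 → p1  → end p1, rejected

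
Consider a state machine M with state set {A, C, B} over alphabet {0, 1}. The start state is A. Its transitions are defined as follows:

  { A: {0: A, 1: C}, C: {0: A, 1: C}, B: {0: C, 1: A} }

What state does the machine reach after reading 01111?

C

Trace: A -0-> A -1-> C -1-> C -1-> C -1-> C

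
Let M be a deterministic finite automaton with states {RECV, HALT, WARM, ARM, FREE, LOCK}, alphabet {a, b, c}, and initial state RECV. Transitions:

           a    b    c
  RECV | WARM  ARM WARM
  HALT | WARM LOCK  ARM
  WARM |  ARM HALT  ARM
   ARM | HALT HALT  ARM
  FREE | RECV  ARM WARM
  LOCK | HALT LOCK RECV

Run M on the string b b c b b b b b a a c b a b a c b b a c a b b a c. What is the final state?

ARM

start at RECV
read 'b': RECV → ARM
read 'b': ARM → HALT
read 'c': HALT → ARM
read 'b': ARM → HALT
read 'b': HALT → LOCK
read 'b': LOCK → LOCK
read 'b': LOCK → LOCK
read 'b': LOCK → LOCK
read 'a': LOCK → HALT
read 'a': HALT → WARM
read 'c': WARM → ARM
read 'b': ARM → HALT
read 'a': HALT → WARM
read 'b': WARM → HALT
read 'a': HALT → WARM
read 'c': WARM → ARM
read 'b': ARM → HALT
read 'b': HALT → LOCK
read 'a': LOCK → HALT
read 'c': HALT → ARM
read 'a': ARM → HALT
read 'b': HALT → LOCK
read 'b': LOCK → LOCK
read 'a': LOCK → HALT
read 'c': HALT → ARM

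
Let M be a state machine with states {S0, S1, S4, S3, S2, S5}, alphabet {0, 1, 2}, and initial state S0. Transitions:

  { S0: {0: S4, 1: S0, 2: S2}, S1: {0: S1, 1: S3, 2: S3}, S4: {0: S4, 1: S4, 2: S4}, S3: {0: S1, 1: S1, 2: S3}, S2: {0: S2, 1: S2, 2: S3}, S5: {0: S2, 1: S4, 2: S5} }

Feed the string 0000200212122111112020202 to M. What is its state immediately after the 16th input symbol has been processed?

Trace: S0 -0-> S4 -0-> S4 -0-> S4 -0-> S4 -2-> S4 -0-> S4 -0-> S4 -2-> S4 -1-> S4 -2-> S4 -1-> S4 -2-> S4 -2-> S4 -1-> S4 -1-> S4 -1-> S4
After 16 symbols: S4.

S4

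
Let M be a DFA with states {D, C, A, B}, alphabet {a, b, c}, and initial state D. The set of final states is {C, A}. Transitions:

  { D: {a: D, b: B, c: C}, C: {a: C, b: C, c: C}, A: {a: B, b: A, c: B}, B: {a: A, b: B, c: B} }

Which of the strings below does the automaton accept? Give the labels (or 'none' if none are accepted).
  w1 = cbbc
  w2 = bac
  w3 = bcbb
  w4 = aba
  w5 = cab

w1, w4, w5

w1: D → C → C → C → C  → end C, accepted
w2: D → B → A → B  → end B, rejected
w3: D → B → B → B → B  → end B, rejected
w4: D → D → B → A  → end A, accepted
w5: D → C → C → C  → end C, accepted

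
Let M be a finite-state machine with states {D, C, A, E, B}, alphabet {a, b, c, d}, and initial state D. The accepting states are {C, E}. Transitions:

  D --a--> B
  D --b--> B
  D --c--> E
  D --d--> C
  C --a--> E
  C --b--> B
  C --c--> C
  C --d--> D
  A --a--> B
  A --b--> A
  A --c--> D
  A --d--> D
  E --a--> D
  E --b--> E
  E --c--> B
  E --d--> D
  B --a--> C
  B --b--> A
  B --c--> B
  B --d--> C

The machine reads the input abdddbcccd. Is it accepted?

Yes

start at D
read 'a': D → B
read 'b': B → A
read 'd': A → D
read 'd': D → C
read 'd': C → D
read 'b': D → B
read 'c': B → B
read 'c': B → B
read 'c': B → B
read 'd': B → C
End state C is accepting.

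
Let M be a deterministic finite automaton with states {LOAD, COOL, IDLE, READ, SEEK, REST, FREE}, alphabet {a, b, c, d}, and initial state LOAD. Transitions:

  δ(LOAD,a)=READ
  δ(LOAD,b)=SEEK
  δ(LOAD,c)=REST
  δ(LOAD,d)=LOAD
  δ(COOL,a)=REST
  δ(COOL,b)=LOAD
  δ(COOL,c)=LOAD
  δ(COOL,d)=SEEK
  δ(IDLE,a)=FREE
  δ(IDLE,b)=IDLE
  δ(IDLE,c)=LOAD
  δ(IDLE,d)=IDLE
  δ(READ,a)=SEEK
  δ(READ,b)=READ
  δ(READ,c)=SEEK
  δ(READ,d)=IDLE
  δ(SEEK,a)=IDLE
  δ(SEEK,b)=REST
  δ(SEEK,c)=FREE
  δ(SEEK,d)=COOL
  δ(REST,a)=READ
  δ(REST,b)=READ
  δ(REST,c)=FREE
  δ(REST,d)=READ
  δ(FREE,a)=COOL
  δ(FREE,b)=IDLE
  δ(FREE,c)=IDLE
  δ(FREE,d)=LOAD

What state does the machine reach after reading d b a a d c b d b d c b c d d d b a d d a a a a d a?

FREE

Trace: LOAD -d-> LOAD -b-> SEEK -a-> IDLE -a-> FREE -d-> LOAD -c-> REST -b-> READ -d-> IDLE -b-> IDLE -d-> IDLE -c-> LOAD -b-> SEEK -c-> FREE -d-> LOAD -d-> LOAD -d-> LOAD -b-> SEEK -a-> IDLE -d-> IDLE -d-> IDLE -a-> FREE -a-> COOL -a-> REST -a-> READ -d-> IDLE -a-> FREE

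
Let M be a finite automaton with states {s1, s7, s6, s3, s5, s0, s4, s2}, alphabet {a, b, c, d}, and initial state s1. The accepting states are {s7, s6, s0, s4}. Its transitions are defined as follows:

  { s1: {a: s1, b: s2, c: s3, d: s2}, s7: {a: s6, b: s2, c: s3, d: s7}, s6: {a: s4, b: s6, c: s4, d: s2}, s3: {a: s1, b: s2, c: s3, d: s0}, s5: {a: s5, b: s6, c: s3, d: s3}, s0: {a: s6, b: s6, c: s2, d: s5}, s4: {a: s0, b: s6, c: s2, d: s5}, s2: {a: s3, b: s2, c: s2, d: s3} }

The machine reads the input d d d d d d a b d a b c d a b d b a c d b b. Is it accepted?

s1 → s2 → s3 → s0 → s5 → s3 → s0 → s6 → s6 → s2 → s3 → s2 → s2 → s3 → s1 → s2 → s3 → s2 → s3 → s3 → s0 → s6 → s6
End state s6 is accepting.

Yes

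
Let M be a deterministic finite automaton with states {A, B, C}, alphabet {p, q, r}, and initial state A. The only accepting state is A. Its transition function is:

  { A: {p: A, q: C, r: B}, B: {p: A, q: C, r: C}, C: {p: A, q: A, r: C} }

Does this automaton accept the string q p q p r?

No

A → C → A → C → A → B
End state B is not accepting.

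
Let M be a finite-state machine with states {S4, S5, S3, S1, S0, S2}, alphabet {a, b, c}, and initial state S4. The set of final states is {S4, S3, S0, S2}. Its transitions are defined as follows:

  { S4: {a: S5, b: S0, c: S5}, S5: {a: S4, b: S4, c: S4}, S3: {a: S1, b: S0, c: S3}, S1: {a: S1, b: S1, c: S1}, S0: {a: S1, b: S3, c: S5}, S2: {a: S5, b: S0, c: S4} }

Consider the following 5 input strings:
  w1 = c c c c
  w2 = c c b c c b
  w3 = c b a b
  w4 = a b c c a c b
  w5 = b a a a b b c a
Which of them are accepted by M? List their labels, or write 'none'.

w1: Trace: S4 -c-> S5 -c-> S4 -c-> S5 -c-> S4  → end S4, accepted
w2: Trace: S4 -c-> S5 -c-> S4 -b-> S0 -c-> S5 -c-> S4 -b-> S0  → end S0, accepted
w3: Trace: S4 -c-> S5 -b-> S4 -a-> S5 -b-> S4  → end S4, accepted
w4: Trace: S4 -a-> S5 -b-> S4 -c-> S5 -c-> S4 -a-> S5 -c-> S4 -b-> S0  → end S0, accepted
w5: Trace: S4 -b-> S0 -a-> S1 -a-> S1 -a-> S1 -b-> S1 -b-> S1 -c-> S1 -a-> S1  → end S1, rejected

w1, w2, w3, w4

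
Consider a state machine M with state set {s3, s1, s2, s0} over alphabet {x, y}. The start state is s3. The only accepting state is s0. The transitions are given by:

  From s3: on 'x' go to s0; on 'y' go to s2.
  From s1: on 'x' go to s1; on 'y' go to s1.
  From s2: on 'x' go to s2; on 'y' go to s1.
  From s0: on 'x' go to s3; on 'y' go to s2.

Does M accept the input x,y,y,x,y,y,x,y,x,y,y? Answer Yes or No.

No

s3 → s0 → s2 → s1 → s1 → s1 → s1 → s1 → s1 → s1 → s1 → s1
End state s1 is not accepting.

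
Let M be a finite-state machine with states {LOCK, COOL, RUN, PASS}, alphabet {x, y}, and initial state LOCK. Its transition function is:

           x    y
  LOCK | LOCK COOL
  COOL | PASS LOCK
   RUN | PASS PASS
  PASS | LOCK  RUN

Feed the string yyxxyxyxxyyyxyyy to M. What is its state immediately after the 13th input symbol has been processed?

PASS

start at LOCK
read 'y': LOCK → COOL
read 'y': COOL → LOCK
read 'x': LOCK → LOCK
read 'x': LOCK → LOCK
read 'y': LOCK → COOL
read 'x': COOL → PASS
read 'y': PASS → RUN
read 'x': RUN → PASS
read 'x': PASS → LOCK
read 'y': LOCK → COOL
read 'y': COOL → LOCK
read 'y': LOCK → COOL
read 'x': COOL → PASS
After 13 symbols: PASS.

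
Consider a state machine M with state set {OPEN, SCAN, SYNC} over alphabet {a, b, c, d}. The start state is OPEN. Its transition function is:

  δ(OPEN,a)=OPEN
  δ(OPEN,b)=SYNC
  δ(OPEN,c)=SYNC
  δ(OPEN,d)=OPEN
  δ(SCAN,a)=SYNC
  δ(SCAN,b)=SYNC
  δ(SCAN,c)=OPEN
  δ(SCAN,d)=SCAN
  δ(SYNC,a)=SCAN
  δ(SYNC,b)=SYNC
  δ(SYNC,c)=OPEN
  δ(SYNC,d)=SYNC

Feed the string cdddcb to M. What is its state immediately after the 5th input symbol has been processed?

OPEN → SYNC → SYNC → SYNC → SYNC → OPEN
After 5 symbols: OPEN.

OPEN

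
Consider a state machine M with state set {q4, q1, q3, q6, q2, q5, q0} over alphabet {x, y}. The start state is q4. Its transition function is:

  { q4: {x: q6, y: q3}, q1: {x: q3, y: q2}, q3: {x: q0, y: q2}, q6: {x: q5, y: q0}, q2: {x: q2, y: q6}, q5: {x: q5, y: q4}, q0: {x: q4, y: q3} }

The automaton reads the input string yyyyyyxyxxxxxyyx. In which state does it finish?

Trace: q4 -y-> q3 -y-> q2 -y-> q6 -y-> q0 -y-> q3 -y-> q2 -x-> q2 -y-> q6 -x-> q5 -x-> q5 -x-> q5 -x-> q5 -x-> q5 -y-> q4 -y-> q3 -x-> q0

q0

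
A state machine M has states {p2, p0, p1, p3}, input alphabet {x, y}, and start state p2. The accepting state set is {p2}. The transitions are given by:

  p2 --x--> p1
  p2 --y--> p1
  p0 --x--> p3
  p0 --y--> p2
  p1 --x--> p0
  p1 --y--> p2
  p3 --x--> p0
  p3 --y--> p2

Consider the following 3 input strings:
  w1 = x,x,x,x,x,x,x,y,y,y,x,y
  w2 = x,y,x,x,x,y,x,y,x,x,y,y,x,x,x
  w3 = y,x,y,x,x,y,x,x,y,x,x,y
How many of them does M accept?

w1: Trace: p2 -x-> p1 -x-> p0 -x-> p3 -x-> p0 -x-> p3 -x-> p0 -x-> p3 -y-> p2 -y-> p1 -y-> p2 -x-> p1 -y-> p2  → end p2, accepted
w2: Trace: p2 -x-> p1 -y-> p2 -x-> p1 -x-> p0 -x-> p3 -y-> p2 -x-> p1 -y-> p2 -x-> p1 -x-> p0 -y-> p2 -y-> p1 -x-> p0 -x-> p3 -x-> p0  → end p0, rejected
w3: Trace: p2 -y-> p1 -x-> p0 -y-> p2 -x-> p1 -x-> p0 -y-> p2 -x-> p1 -x-> p0 -y-> p2 -x-> p1 -x-> p0 -y-> p2  → end p2, accepted

2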